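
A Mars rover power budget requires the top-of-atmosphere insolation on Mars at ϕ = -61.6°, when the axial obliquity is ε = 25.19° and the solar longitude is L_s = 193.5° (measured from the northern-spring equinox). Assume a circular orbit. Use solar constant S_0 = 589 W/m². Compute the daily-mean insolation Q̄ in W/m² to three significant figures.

Solar declination: sin δ = sin ε · sin L_s = sin 25.19° × sin 193.5° = -0.09936, so δ = -5.702°.
cos h₀ = −tan(-61.6°) tan(-5.702°) = -0.1847, h₀ = 1.7565 rad.
Bracket: h₀ sin ϕ sin δ + cos ϕ cos δ sin h₀ = 1.7565×-0.87965×-0.09936 + 0.47562×0.99505×0.98280 = 0.153522 + 0.465126 = 0.618648.
Q̄ = (S_0/π) × [bracket] = (589/π) × 0.618648 = 116.0 W/m².

Q̄ ≈ 116 W/m²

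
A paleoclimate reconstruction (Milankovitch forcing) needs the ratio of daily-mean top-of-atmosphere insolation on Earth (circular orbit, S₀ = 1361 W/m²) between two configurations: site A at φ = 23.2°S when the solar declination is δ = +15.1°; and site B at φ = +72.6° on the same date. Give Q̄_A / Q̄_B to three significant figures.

— Configuration A (φ=-23.2°):
cos H₀ = −tan(-23.2°) tan(+15.100°) = 0.1156, H₀ = 1.4549 rad.
Bracket: H₀ sin φ sin δ + cos φ cos δ sin H₀ = 1.4549×-0.39394×0.26050 + 0.91914×0.96547×0.99329 = -0.149304 + 0.881448 = 0.732144.
Q̄ = (S₀/π) × [bracket] = (1361/π) × 0.732144 = 317.18 W/m².
— Configuration B (φ=+72.6°):
cos H₀ = −tan(+72.6°) tan(+15.100°) = -0.8610, H₀ = 2.6080 rad.
Bracket: H₀ sin φ sin δ + cos φ cos δ sin H₀ = 2.6080×0.95424×0.26050 + 0.29904×0.96547×0.50861 = 0.648295 + 0.146843 = 0.795138.
Q̄ = (S₀/π) × [bracket] = (1361/π) × 0.795138 = 344.47 W/m².
Ratio Q̄_A / Q̄_B = 317.18 / 344.47 = 0.9208.

Q̄_A / Q̄_B ≈ 0.921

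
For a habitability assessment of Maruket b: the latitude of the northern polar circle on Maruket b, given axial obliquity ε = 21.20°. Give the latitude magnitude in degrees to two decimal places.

The polar circle is the lowest latitude that experiences at least one full rotation of continuous daylight at the northern-summer solstice; it lies at |φ| = 90° − ε = 90° − 21.20° = 68.80°.

68.80°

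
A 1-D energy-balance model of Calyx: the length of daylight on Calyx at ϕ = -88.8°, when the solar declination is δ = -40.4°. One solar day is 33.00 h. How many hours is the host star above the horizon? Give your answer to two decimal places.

33.00 h

Sunrise equation: cos h₀ = −tan ϕ · tan δ = -40.6295 ≤ −1, so the host star never sets (polar day) and h₀ = π.
Daylight = 2h₀/(2π) × 33.00 h = (3.1416/π) × 33.00 = 33.00 h.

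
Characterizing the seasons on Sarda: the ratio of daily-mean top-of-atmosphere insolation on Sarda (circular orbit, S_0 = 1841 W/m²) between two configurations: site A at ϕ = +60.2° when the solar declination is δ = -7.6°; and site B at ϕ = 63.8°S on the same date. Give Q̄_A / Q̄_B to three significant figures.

Q̄_A / Q̄_B ≈ 0.509

— Configuration A (ϕ=+60.2°):
cos h₀ = −tan(+60.2°) tan(-7.600°) = 0.2330, h₀ = 1.3357 rad.
Bracket: h₀ sin ϕ sin δ + cos ϕ cos δ sin h₀ = 1.3357×0.86777×-0.13226 + 0.49697×0.99122×0.97248 = -0.153300 + 0.479050 = 0.325750.
Q̄ = (S_0/π) × [bracket] = (1841/π) × 0.325750 = 190.89 W/m².
— Configuration B (ϕ=-63.8°):
cos h₀ = −tan(-63.8°) tan(-7.600°) = -0.2712, h₀ = 1.8454 rad.
Bracket: h₀ sin ϕ sin δ + cos ϕ cos δ sin h₀ = 1.8454×-0.89726×-0.13226 + 0.44151×0.99122×0.96253 = 0.218997 + 0.421235 = 0.640232.
Q̄ = (S_0/π) × [bracket] = (1841/π) × 0.640232 = 375.18 W/m².
Ratio Q̄_A / Q̄_B = 190.89 / 375.18 = 0.5088.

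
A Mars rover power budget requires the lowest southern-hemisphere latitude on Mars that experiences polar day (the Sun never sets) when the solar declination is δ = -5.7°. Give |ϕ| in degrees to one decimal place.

|ϕ| = 84.3°

Polar day requires cos h₀ = −tan ϕ tan δ ≤ −1, i.e. tan ϕ tan δ ≥ 1.
The boundary is |tan ϕ| · |tan δ| = 1, so |ϕ| = 90° − |δ| = 90° − 5.7° = 84.3° in the southern hemisphere.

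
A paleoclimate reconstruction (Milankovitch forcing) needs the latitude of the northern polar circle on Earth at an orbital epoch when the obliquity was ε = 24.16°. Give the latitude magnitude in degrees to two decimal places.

The polar circle is the lowest latitude that experiences at least one full rotation of continuous daylight at the northern-summer solstice; it lies at |φ| = 90° − ε = 90° − 24.16° = 65.84°.

65.84°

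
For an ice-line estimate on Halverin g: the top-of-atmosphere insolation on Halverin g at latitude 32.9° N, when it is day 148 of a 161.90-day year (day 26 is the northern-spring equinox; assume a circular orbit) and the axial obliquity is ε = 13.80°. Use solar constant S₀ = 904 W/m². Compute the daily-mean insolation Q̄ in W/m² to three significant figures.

Q̄ ≈ 179 W/m²

Solar longitude: λ_s = 360° × (148 − 26)/161.90 = 271.279°.
sin δ = sin 13.80° × sin 271.279° = -0.23847, so δ = -13.796°.
cos H₀ = −tan(+32.9°) tan(-13.796°) = 0.1589, H₀ = 1.4113 rad.
Bracket: H₀ sin φ sin δ + cos φ cos δ sin H₀ = 1.4113×0.54317×-0.23847 + 0.83962×0.97115×0.98730 = -0.182805 + 0.805041 = 0.622236.
Q̄ = (S₀/π) × [bracket] = (904/π) × 0.622236 = 179.0 W/m².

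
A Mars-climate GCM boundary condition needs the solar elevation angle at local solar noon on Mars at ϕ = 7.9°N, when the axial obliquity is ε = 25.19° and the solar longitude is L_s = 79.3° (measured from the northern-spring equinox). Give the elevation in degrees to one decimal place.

73.2°

Solar declination: sin δ = sin ε · sin L_s = sin 25.19° × sin 79.3° = 0.41822, so δ = +24.722°.
At local noon the hour angle is zero, so the zenith angle equals |ϕ − δ| = |+7.9° − (+24.722°)| = 16.822°.
Elevation = 90° − 16.822° = 73.2°.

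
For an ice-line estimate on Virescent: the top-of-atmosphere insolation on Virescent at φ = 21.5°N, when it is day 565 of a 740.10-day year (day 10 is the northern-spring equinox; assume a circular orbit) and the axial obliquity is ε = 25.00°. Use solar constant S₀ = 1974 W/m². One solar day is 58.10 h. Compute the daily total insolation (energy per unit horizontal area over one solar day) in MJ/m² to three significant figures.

Solar longitude: λ_s = 360° × (565 − 10)/740.10 = 269.964°.
sin δ = sin 25.00° × sin 269.964° = -0.42262, so δ = -25.000°.
cos H₀ = −tan(+21.5°) tan(-25.000°) = 0.1837, H₀ = 1.3861 rad.
Bracket: H₀ sin φ sin δ + cos φ cos δ sin H₀ = 1.3861×0.36650×-0.42262 + 0.93042×0.90631×0.98299 = -0.214693 + 0.828905 = 0.614212.
Q̄ = (S₀/π) × [bracket] = (1974/π) × 0.614212 = 385.94 W/m².
Daily total = Q̄ × 58.10 h × 3600 s/h = 385.94 × 58.10 × 3600 / 10⁶ = 80.72 MJ/m².

80.7 MJ/m²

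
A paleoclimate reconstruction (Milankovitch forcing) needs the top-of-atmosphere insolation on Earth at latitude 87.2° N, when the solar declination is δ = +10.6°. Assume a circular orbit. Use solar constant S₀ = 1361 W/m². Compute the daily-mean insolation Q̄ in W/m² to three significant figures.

Q̄ ≈ 250 W/m²

cos H₀ = −tan(+87.2°) tan(+10.600°) = -3.8265 ≤ −1 ⇒ polar day, H₀ = π.
Bracket: H₀ sin φ sin δ + cos φ cos δ sin H₀ = 3.1416×0.99881×0.18395 + 0.04885×0.98294×0.00000 = 0.577210 + 0.000000 = 0.577210.
Q̄ = (S₀/π) × [bracket] = (1361/π) × 0.577210 = 250.1 W/m².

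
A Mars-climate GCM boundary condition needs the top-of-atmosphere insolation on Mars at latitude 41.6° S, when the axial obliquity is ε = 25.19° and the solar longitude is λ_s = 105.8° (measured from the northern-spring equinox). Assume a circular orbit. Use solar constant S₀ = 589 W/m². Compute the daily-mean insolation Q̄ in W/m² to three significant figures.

Solar declination: sin δ = sin ε · sin λ_s = sin 25.19° × sin 105.8° = 0.40954, so δ = +24.176°.
cos H₀ = −tan(-41.6°) tan(+24.176°) = 0.3986, H₀ = 1.1608 rad.
Bracket: H₀ sin φ sin δ + cos φ cos δ sin H₀ = 1.1608×-0.66393×0.40954 + 0.74780×0.91229×0.91714 = -0.315628 + 0.625683 = 0.310055.
Q̄ = (S₀/π) × [bracket] = (589/π) × 0.310055 = 58.13 W/m².

Q̄ ≈ 58.1 W/m²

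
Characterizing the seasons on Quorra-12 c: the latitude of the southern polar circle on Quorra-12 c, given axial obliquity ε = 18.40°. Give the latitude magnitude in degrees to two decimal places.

The polar circle is the lowest latitude that experiences at least one full rotation of continuous darkness at the northern-summer solstice; it lies at |ϕ| = 90° − ε = 90° − 18.40° = 71.60°.

71.60°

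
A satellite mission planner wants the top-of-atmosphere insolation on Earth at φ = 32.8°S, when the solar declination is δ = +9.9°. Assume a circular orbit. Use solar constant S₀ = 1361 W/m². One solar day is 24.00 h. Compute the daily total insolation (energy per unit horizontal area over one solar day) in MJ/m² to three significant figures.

25.7 MJ/m²

cos H₀ = −tan(-32.8°) tan(+9.900°) = 0.1125, H₀ = 1.4581 rad.
Bracket: H₀ sin φ sin δ + cos φ cos δ sin H₀ = 1.4581×-0.54171×0.17193 + 0.84057×0.98511×0.99365 = -0.135802 + 0.822796 = 0.686994.
Q̄ = (S₀/π) × [bracket] = (1361/π) × 0.686994 = 297.62 W/m².
Daily total = Q̄ × 24.00 h × 3600 s/h = 297.62 × 24.00 × 3600 / 10⁶ = 25.71 MJ/m².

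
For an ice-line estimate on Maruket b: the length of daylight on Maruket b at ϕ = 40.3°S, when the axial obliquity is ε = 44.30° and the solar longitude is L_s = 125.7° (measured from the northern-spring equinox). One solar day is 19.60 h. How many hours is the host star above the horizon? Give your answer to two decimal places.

Solar declination: sin δ = sin ε · sin L_s = sin 44.30° × sin 125.7° = 0.56717, so δ = +34.553°.
cos h₀ = −tan ϕ · tan δ = −tan(-40.3°) × tan(+34.553°) = 0.5840, so h₀ = 0.9471 rad = 54.27°.
Daylight = 2h₀/(2π) × 19.60 h = (0.9471/π) × 19.60 = 5.91 h.

5.91 h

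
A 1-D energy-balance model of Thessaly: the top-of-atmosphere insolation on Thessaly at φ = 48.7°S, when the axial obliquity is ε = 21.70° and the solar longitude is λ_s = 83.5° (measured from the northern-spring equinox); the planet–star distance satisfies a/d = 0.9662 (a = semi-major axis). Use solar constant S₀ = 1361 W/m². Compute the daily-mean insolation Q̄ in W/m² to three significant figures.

Solar declination: sin δ = sin ε · sin λ_s = sin 21.70° × sin 83.5° = 0.36737, so δ = +21.554°.
cos H₀ = −tan(-48.7°) tan(+21.554°) = 0.4496, H₀ = 1.1045 rad.
Bracket: H₀ sin φ sin δ + cos φ cos δ sin H₀ = 1.1045×-0.75126×0.36737 + 0.66000×0.93007×0.89323 = -0.304831 + 0.548306 = 0.243475.
Inverse-square distance factor (a/d)² = 0.9662² = 0.933542.
Q̄ = (S₀/π) × 0.933542 × [bracket] = (1361/π) × 0.933542 × 0.243475 = 98.47 W/m².

Q̄ ≈ 98.5 W/m²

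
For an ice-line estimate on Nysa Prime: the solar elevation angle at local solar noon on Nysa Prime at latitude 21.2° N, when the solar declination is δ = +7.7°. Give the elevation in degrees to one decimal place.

At local noon the hour angle is zero, so the zenith angle equals |φ − δ| = |+21.2° − (+7.700°)| = 13.500°.
Elevation = 90° − 13.500° = 76.5°.

76.5°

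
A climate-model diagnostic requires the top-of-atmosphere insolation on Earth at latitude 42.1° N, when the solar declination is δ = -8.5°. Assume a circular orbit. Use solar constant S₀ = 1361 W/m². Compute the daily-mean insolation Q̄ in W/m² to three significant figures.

cos H₀ = −tan(+42.1°) tan(-8.500°) = 0.1350, H₀ = 1.4353 rad.
Bracket: H₀ sin φ sin δ + cos φ cos δ sin H₀ = 1.4353×0.67043×-0.14781 + 0.74198×0.98902×0.99084 = -0.142233 + 0.727111 = 0.584878.
Q̄ = (S₀/π) × [bracket] = (1361/π) × 0.584878 = 253.4 W/m².

Q̄ ≈ 253 W/m²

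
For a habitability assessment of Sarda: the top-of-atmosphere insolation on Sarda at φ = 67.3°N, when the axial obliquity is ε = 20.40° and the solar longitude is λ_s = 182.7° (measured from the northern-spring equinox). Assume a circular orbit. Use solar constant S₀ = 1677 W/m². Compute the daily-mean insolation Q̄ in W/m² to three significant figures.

Q̄ ≈ 193 W/m²

Solar declination: sin δ = sin ε · sin λ_s = sin 20.40° × sin 182.7° = -0.01642, so δ = -0.941°.
cos H₀ = −tan(+67.3°) tan(-0.941°) = 0.0393, H₀ = 1.5315 rad.
Bracket: H₀ sin φ sin δ + cos φ cos δ sin H₀ = 1.5315×0.92254×-0.01642 + 0.38591×0.99987×0.99923 = -0.023199 + 0.385563 = 0.362364.
Q̄ = (S₀/π) × [bracket] = (1677/π) × 0.362364 = 193.4 W/m².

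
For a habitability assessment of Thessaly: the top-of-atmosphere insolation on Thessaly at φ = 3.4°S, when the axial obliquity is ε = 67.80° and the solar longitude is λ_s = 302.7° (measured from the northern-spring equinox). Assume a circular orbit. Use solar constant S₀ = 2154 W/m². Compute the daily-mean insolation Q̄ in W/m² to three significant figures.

Q̄ ≈ 480 W/m²

Solar declination: sin δ = sin ε · sin λ_s = sin 67.80° × sin 302.7° = -0.77913, so δ = -51.181°.
cos H₀ = −tan(-3.4°) tan(-51.181°) = -0.0738, H₀ = 1.6447 rad.
Bracket: H₀ sin φ sin δ + cos φ cos δ sin H₀ = 1.6447×-0.05931×-0.77913 + 0.99824×0.62686×0.99727 = 0.076002 + 0.624048 = 0.700050.
Q̄ = (S₀/π) × [bracket] = (2154/π) × 0.700050 = 480.0 W/m².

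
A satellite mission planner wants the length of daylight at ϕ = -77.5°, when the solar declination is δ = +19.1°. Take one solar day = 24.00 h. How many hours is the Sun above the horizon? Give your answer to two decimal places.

0.00 h

cos h₀ = −tan ϕ · tan δ = 1.5620 ≥ 1, so the Sun never rises (polar night) and h₀ = 0.
Daylight = 2h₀/(2π) × 24.00 h = (0.0000/π) × 24.00 = 0.00 h.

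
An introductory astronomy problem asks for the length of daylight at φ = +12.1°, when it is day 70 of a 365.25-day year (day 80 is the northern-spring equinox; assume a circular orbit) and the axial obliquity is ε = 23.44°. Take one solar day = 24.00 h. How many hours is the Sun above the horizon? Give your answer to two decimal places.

Solar longitude: λ_s = 360° × (70 − 80)/365.25 = -9.856°, i.e. -9.856° + 360° = 350.144°.
sin δ = sin 23.44° × sin 350.144° = -0.06809, so δ = -3.904°.
cos H₀ = −tan φ · tan δ = −tan(+12.1°) × tan(-3.904°) = 0.0146, so H₀ = 1.5562 rad = 89.16°.
Daylight = 2H₀/(2π) × 24.00 h = (1.5562/π) × 24.00 = 11.89 h.

11.89 h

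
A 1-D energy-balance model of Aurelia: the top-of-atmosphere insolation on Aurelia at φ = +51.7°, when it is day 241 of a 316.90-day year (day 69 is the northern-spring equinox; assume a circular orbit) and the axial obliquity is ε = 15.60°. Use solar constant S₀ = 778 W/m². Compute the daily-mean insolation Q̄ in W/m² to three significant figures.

Solar longitude: λ_s = 360° × (241 − 69)/316.90 = 195.393°.
sin δ = sin 15.60° × sin 195.393° = -0.07138, so δ = -4.093°.
cos H₀ = −tan(+51.7°) tan(-4.093°) = 0.0906, H₀ = 1.4801 rad.
Bracket: H₀ sin φ sin δ + cos φ cos δ sin H₀ = 1.4801×0.78478×-0.07138 + 0.61978×0.99745×0.99589 = -0.082912 + 0.615659 = 0.532747.
Q̄ = (S₀/π) × [bracket] = (778/π) × 0.532747 = 131.9 W/m².

Q̄ ≈ 132 W/m²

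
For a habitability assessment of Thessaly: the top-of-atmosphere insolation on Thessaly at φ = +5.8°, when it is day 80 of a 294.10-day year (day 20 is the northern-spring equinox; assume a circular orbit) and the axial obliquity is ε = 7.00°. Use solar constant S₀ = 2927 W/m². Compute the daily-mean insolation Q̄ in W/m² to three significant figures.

Solar longitude: λ_s = 360° × (80 − 20)/294.10 = 73.444°.
sin δ = sin 7.00° × sin 73.444° = 0.11682, so δ = +6.708°.
cos H₀ = −tan(+5.8°) tan(+6.708°) = -0.0119, H₀ = 1.5827 rad.
Bracket: H₀ sin φ sin δ + cos φ cos δ sin H₀ = 1.5827×0.10106×0.11682 + 0.99488×0.99315×0.99993 = 0.018685 + 0.987996 = 1.006681.
Q̄ = (S₀/π) × [bracket] = (2927/π) × 1.006681 = 937.9 W/m².

Q̄ ≈ 938 W/m²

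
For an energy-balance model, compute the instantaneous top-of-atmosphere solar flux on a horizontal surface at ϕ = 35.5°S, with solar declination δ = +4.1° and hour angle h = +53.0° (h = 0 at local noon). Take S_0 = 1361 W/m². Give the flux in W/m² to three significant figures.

cos θ_z = sin ϕ sin δ + cos ϕ cos δ cos h = -0.041519 + 0.488693 = 0.447174.
Flux = S_0 · cos θ_z = 1361 × 0.447174 = 608.6 W/m².

609 W/m²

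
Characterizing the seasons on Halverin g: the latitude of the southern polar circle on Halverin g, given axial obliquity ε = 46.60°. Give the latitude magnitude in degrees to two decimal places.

The polar circle is the lowest latitude that experiences at least one full rotation of continuous darkness at the northern-summer solstice; it lies at |ϕ| = 90° − ε = 90° − 46.60° = 43.40°.

43.40°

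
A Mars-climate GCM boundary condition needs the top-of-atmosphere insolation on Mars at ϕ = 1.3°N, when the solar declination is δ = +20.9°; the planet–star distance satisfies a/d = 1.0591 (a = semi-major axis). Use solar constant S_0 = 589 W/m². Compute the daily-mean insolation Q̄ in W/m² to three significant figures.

cos h₀ = −tan(+1.3°) tan(+20.900°) = -0.0087, h₀ = 1.5795 rad.
Bracket: h₀ sin ϕ sin δ + cos ϕ cos δ sin h₀ = 1.5795×0.02269×0.35674 + 0.99974×0.93420×0.99996 = 0.012785 + 0.933920 = 0.946705.
Inverse-square distance factor (a/d)² = 1.0591² = 1.121693.
Q̄ = (S_0/π) × 1.121693 × [bracket] = (589/π) × 1.121693 × 0.946705 = 199.1 W/m².

Q̄ ≈ 199 W/m²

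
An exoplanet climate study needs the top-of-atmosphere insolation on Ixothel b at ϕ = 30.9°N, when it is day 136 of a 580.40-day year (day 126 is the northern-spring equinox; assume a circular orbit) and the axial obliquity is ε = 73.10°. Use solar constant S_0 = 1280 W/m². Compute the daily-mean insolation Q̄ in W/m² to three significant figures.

Solar longitude: L_s = 360° × (136 − 126)/580.40 = 6.203°.
sin δ = sin 73.10° × sin 6.203° = 0.10338, so δ = +5.934°.
cos h₀ = −tan(+30.9°) tan(+5.934°) = -0.0622, h₀ = 1.6330 rad.
Bracket: h₀ sin ϕ sin δ + cos ϕ cos δ sin h₀ = 1.6330×0.51354×0.10338 + 0.85806×0.99464×0.99806 = 0.086696 + 0.851805 = 0.938501.
Q̄ = (S_0/π) × [bracket] = (1280/π) × 0.938501 = 382.4 W/m².

Q̄ ≈ 382 W/m²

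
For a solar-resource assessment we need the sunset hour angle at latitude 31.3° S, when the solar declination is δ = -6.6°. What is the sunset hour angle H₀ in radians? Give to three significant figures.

H₀ = 1.64 rad

cos H₀ = −tan φ · tan δ = −tan(-31.3°) × tan(-6.600°) = -0.0703, so H₀ = 1.6412 rad = 94.03°.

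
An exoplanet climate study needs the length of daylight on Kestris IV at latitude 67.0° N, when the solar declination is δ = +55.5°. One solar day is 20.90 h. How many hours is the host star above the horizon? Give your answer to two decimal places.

Sunrise equation: cos H₀ = −tan φ · tan δ = -3.4278 ≤ −1, so the host star never sets (polar day) and H₀ = π.
Daylight = 2H₀/(2π) × 20.90 h = (3.1416/π) × 20.90 = 20.90 h.

20.90 h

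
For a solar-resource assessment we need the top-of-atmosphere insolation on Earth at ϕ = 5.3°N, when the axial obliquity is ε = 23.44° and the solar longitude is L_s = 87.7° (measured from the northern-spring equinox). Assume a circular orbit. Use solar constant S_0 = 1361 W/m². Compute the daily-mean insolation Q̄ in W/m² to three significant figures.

Q̄ ≈ 421 W/m²

Solar declination: sin δ = sin ε · sin L_s = sin 23.44° × sin 87.7° = 0.39747, so δ = +23.420°.
cos h₀ = −tan(+5.3°) tan(+23.420°) = -0.0402, h₀ = 1.6110 rad.
Bracket: h₀ sin ϕ sin δ + cos ϕ cos δ sin h₀ = 1.6110×0.09237×0.39747 + 0.99572×0.91762×0.99919 = 0.059147 + 0.912952 = 0.972099.
Q̄ = (S_0/π) × [bracket] = (1361/π) × 0.972099 = 421.1 W/m².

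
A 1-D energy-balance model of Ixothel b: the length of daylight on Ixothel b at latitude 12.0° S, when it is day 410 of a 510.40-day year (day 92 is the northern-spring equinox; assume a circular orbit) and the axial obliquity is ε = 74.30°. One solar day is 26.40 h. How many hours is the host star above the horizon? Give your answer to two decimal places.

14.83 h

Solar longitude: L_s = 360° × (410 − 92)/510.40 = 224.295°.
sin δ = sin 74.30° × sin 224.295° = -0.67229, so δ = -42.244°.
cos h₀ = −tan ϕ · tan δ = −tan(-12.0°) × tan(-42.244°) = -0.1930, so h₀ = 1.7651 rad = 101.13°.
Daylight = 2h₀/(2π) × 26.40 h = (1.7651/π) × 26.40 = 14.83 h.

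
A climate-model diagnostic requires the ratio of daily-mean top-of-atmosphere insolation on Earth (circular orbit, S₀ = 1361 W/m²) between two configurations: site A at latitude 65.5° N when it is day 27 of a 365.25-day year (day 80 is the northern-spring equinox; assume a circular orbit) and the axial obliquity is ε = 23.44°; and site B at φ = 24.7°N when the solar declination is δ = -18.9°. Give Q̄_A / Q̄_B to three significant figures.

Q̄_A / Q̄_B ≈ 0.0817

— Configuration A (φ=+65.5°):
Solar longitude: λ_s = 360° × (27 − 80)/365.25 = -52.238°, i.e. -52.238° + 360° = 307.762°.
sin δ = sin 23.44° × sin 307.762° = -0.31448, so δ = -18.329°.
cos H₀ = −tan(+65.5°) tan(-18.329°) = 0.7269, H₀ = 0.7569 rad.
Bracket: H₀ sin φ sin δ + cos φ cos δ sin H₀ = 0.7569×0.90996×-0.31448 + 0.41469×0.94927×0.68670 = -0.216598 + 0.270321 = 0.053723.
Q̄ = (S₀/π) × [bracket] = (1361/π) × 0.053723 = 23.274 W/m².
— Configuration B (φ=+24.7°):
cos H₀ = −tan(+24.7°) tan(-18.900°) = 0.1575, H₀ = 1.4127 rad.
Bracket: H₀ sin φ sin δ + cos φ cos δ sin H₀ = 1.4127×0.41787×-0.32392 + 0.90851×0.94609×0.98752 = -0.191218 + 0.848805 = 0.657587.
Q̄ = (S₀/π) × [bracket] = (1361/π) × 0.657587 = 284.88 W/m².
Ratio Q̄_A / Q̄_B = 23.274 / 284.88 = 0.08170.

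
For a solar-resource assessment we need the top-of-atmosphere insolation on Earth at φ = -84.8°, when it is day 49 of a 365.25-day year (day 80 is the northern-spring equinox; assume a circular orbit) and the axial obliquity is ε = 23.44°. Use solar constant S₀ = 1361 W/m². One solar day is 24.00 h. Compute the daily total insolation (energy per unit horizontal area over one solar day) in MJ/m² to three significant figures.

Solar longitude: λ_s = 360° × (49 − 80)/365.25 = -30.554°, i.e. -30.554° + 360° = 329.446°.
sin δ = sin 23.44° × sin 329.446° = -0.20222, so δ = -11.667°.
cos H₀ = −tan(-84.8°) tan(-11.667°) = -2.2689 ≤ −1 ⇒ polar day, H₀ = π.
Bracket: H₀ sin φ sin δ + cos φ cos δ sin H₀ = 3.1416×-0.99588×-0.20222 + 0.09063×0.97934×0.00000 = 0.632677 + 0.000000 = 0.632677.
Q̄ = (S₀/π) × [bracket] = (1361/π) × 0.632677 = 274.09 W/m².
Daily total = Q̄ × 24.00 h × 3600 s/h = 274.09 × 24.00 × 3600 / 10⁶ = 23.68 MJ/m².

23.7 MJ/m²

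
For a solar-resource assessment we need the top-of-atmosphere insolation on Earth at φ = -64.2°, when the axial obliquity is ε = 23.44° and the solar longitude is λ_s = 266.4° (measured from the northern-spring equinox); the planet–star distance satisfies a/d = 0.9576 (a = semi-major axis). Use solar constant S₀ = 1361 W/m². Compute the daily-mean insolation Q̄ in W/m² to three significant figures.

Q̄ ≈ 451 W/m²

Solar declination: sin δ = sin ε · sin λ_s = sin 23.44° × sin 266.4° = -0.39700, so δ = -23.391°.
cos H₀ = −tan(-64.2°) tan(-23.391°) = -0.8948, H₀ = 2.6787 rad.
Bracket: H₀ sin φ sin δ + cos φ cos δ sin H₀ = 2.6787×-0.90032×-0.39700 + 0.43523×0.91782×0.44651 = 0.957440 + 0.178364 = 1.135804.
Inverse-square distance factor (a/d)² = 0.9576² = 0.916998.
Q̄ = (S₀/π) × 0.916998 × [bracket] = (1361/π) × 0.916998 × 1.135804 = 451.2 W/m².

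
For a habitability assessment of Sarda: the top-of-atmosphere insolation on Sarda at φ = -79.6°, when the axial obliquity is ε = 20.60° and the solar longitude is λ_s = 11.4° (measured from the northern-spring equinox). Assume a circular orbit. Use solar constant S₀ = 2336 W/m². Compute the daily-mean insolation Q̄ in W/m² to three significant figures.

Solar declination: sin δ = sin ε · sin λ_s = sin 20.60° × sin 11.4° = 0.06954, so δ = +3.988°.
cos H₀ = −tan(-79.6°) tan(+3.988°) = 0.3798, H₀ = 1.1812 rad.
Bracket: H₀ sin φ sin δ + cos φ cos δ sin H₀ = 1.1812×-0.98357×0.06954 + 0.18052×0.99758×0.92505 = -0.080791 + 0.166586 = 0.085795.
Q̄ = (S₀/π) × [bracket] = (2336/π) × 0.085795 = 63.79 W/m².

Q̄ ≈ 63.8 W/m²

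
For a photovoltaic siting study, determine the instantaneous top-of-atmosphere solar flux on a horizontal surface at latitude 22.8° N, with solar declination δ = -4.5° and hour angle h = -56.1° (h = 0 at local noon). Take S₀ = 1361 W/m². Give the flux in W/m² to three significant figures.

656 W/m²

cos θ_z = sin φ sin δ + cos φ cos δ cos h = -0.030404 + 0.512580 = 0.482176.
Flux = S₀ · cos θ_z = 1361 × 0.482176 = 656.2 W/m².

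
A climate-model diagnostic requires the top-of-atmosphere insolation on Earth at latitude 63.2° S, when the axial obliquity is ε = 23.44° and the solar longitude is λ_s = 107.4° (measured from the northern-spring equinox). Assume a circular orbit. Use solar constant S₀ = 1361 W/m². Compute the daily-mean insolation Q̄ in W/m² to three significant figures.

Solar declination: sin δ = sin ε · sin λ_s = sin 23.44° × sin 107.4° = 0.37959, so δ = +22.308°.
cos H₀ = −tan(-63.2°) tan(+22.308°) = 0.8122, H₀ = 0.6228 rad.
Bracket: H₀ sin φ sin δ + cos φ cos δ sin H₀ = 0.6228×-0.89259×0.37959 + 0.45088×0.92516×0.58332 = -0.211016 + 0.243324 = 0.032308.
Q̄ = (S₀/π) × [bracket] = (1361/π) × 0.032308 = 14.00 W/m².

Q̄ ≈ 14.0 W/m²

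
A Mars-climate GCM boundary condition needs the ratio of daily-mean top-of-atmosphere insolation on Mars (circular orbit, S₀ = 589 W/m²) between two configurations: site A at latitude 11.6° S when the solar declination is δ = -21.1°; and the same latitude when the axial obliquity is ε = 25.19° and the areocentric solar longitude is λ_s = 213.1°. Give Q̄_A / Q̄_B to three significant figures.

— Configuration A (φ=-11.6°):
cos H₀ = −tan(-11.6°) tan(-21.100°) = -0.0792, H₀ = 1.6501 rad.
Bracket: H₀ sin φ sin δ + cos φ cos δ sin H₀ = 1.6501×-0.20108×-0.36000 + 0.97958×0.93295×0.99686 = 0.119449 + 0.911030 = 1.030479.
Q̄ = (S₀/π) × [bracket] = (589/π) × 1.030479 = 193.20 W/m².
— Configuration B (φ=-11.6°):
sin δ = sin 25.19° × sin 213.1° = -0.23243, so δ = -13.440°.
cos H₀ = −tan(-11.6°) tan(-13.440°) = -0.0491, H₀ = 1.6199 rad.
Bracket: H₀ sin φ sin δ + cos φ cos δ sin H₀ = 1.6199×-0.20108×-0.23243 + 0.97958×0.97261×0.99880 = 0.075709 + 0.951606 = 1.027315.
Q̄ = (S₀/π) × [bracket] = (589/π) × 1.027315 = 192.61 W/m².
Ratio Q̄_A / Q̄_B = 193.20 / 192.61 = 1.003.

Q̄_A / Q̄_B ≈ 1.00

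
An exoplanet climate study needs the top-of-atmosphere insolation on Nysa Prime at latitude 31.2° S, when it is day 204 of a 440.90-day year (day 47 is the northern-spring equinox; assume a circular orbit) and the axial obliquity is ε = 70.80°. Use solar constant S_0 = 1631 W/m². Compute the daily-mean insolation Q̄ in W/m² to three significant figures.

Q̄ ≈ 53.9 W/m²

Solar longitude: L_s = 360° × (204 − 47)/440.90 = 128.192°.
sin δ = sin 70.80° × sin 128.192° = 0.74222, so δ = +47.921°.
cos h₀ = −tan(-31.2°) tan(+47.921°) = 0.6708, h₀ = 0.8356 rad.
Bracket: h₀ sin ϕ sin δ + cos ϕ cos δ sin h₀ = 0.8356×-0.51803×0.74222 + 0.85536×0.67015×0.74168 = -0.321282 + 0.425145 = 0.103863.
Q̄ = (S_0/π) × [bracket] = (1631/π) × 0.103863 = 53.92 W/m².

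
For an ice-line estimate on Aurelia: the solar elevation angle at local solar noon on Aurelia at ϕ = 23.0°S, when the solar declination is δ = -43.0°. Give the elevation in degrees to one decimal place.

70.0°

At local noon the hour angle is zero, so the zenith angle equals |ϕ − δ| = |-23.0° − (-43.000°)| = 20.000°.
Elevation = 90° − 20.000° = 70.0°.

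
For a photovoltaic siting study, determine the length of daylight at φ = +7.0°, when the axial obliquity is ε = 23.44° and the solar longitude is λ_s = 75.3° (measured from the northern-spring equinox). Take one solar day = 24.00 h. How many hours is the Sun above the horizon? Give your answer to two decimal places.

Solar declination: sin δ = sin ε · sin λ_s = sin 23.44° × sin 75.3° = 0.38477, so δ = +22.629°.
cos H₀ = −tan φ · tan δ = −tan(+7.0°) × tan(+22.629°) = -0.0512, so H₀ = 1.6220 rad = 92.93°.
Daylight = 2H₀/(2π) × 24.00 h = (1.6220/π) × 24.00 = 12.39 h.

12.39 h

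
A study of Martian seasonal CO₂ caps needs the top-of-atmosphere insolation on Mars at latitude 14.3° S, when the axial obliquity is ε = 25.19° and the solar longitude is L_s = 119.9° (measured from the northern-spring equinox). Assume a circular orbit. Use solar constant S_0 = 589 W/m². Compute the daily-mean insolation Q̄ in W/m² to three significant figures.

Solar declination: sin δ = sin ε · sin L_s = sin 25.19° × sin 119.9° = 0.36897, so δ = +21.652°.
cos h₀ = −tan(-14.3°) tan(+21.652°) = 0.1012, h₀ = 1.4694 rad.
Bracket: h₀ sin ϕ sin δ + cos ϕ cos δ sin h₀ = 1.4694×-0.24700×0.36897 + 0.96902×0.92944×0.99487 = -0.133915 + 0.896026 = 0.762111.
Q̄ = (S_0/π) × [bracket] = (589/π) × 0.762111 = 142.9 W/m².

Q̄ ≈ 143 W/m²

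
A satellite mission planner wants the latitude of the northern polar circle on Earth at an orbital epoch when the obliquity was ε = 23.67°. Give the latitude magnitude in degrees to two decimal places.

The polar circle is the lowest latitude that experiences at least one full rotation of continuous daylight at the northern-summer solstice; it lies at |φ| = 90° − ε = 90° − 23.67° = 66.33°.

66.33°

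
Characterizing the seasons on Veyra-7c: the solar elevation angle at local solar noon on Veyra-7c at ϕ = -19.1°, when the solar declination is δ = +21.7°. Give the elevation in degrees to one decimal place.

At local noon the hour angle is zero, so the zenith angle equals |ϕ − δ| = |-19.1° − (+21.700°)| = 40.800°.
Elevation = 90° − 40.800° = 49.2°.

49.2°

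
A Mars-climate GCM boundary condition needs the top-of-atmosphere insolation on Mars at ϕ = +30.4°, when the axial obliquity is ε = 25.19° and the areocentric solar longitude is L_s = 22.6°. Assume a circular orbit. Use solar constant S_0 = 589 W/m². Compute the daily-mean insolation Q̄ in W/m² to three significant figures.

sin δ = sin 25.19° × sin 22.6° = 0.16356, so δ = +9.414°.
cos h₀ = −tan(+30.4°) tan(+9.414°) = -0.0973, h₀ = 1.6682 rad.
Bracket: h₀ sin ϕ sin δ + cos ϕ cos δ sin h₀ = 1.6682×0.50603×0.16356 + 0.86251×0.98653×0.99526 = 0.138071 + 0.846859 = 0.984930.
Q̄ = (S_0/π) × [bracket] = (589/π) × 0.984930 = 184.7 W/m².

Q̄ ≈ 185 W/m²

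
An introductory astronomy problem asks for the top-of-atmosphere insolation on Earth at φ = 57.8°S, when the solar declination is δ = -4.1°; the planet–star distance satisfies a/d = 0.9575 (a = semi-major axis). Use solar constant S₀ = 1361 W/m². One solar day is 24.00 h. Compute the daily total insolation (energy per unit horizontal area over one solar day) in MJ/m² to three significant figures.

21.6 MJ/m²

cos H₀ = −tan(-57.8°) tan(-4.100°) = -0.1138, H₀ = 1.6849 rad.
Bracket: H₀ sin φ sin δ + cos φ cos δ sin H₀ = 1.6849×-0.84619×-0.07150 + 0.53288×0.99744×0.99350 = 0.101941 + 0.528061 = 0.630002.
Inverse-square distance factor (a/d)² = 0.9575² = 0.916806.
Q̄ = (S₀/π) × 0.916806 × [bracket] = (1361/π) × 0.916806 × 0.630002 = 250.22 W/m².
Daily total = Q̄ × 24.00 h × 3600 s/h = 250.22 × 24.00 × 3600 / 10⁶ = 21.62 MJ/m².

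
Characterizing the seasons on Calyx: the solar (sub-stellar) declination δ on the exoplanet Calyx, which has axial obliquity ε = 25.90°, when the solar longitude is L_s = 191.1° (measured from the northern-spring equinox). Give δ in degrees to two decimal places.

sin δ = sin ε · sin L_s = sin 25.90° × sin 191.1° = -0.084094.
δ = arcsin(-0.084094) = -4.82°.

δ = -4.82°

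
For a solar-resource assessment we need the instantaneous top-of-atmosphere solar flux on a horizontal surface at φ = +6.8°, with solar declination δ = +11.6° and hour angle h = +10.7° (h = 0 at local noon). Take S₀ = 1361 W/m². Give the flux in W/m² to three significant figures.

cos θ_z = sin φ sin δ + cos φ cos δ cos h = 0.023808 + 0.955772 = 0.979580.
Flux = S₀ · cos θ_z = 1361 × 0.979580 = 1333 W/m².

1.33e+03 W/m²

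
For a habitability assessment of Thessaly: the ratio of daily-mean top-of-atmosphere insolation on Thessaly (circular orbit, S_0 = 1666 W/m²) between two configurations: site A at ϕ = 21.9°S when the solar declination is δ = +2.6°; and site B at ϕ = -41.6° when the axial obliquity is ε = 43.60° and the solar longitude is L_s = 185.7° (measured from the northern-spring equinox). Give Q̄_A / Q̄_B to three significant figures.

— Configuration A (ϕ=-21.9°):
cos h₀ = −tan(-21.9°) tan(+2.600°) = 0.0183, h₀ = 1.5525 rad.
Bracket: h₀ sin ϕ sin δ + cos ϕ cos δ sin h₀ = 1.5525×-0.37299×0.04536 + 0.92784×0.99897×0.99983 = -0.026266 + 0.926727 = 0.900461.
Q̄ = (S_0/π) × [bracket] = (1666/π) × 0.900461 = 477.52 W/m².
— Configuration B (ϕ=-41.6°):
Solar declination: sin δ = sin ε · sin L_s = sin 43.60° × sin 185.7° = -0.06849, so δ = -3.927°.
cos h₀ = −tan(-41.6°) tan(-3.927°) = -0.0610, h₀ = 1.6318 rad.
Bracket: h₀ sin ϕ sin δ + cos ϕ cos δ sin h₀ = 1.6318×-0.66393×-0.06849 + 0.74780×0.99765×0.99814 = 0.074202 + 0.744655 = 0.818857.
Q̄ = (S_0/π) × [bracket] = (1666/π) × 0.818857 = 434.24 W/m².
Ratio Q̄_A / Q̄_B = 477.52 / 434.24 = 1.100.

Q̄_A / Q̄_B ≈ 1.10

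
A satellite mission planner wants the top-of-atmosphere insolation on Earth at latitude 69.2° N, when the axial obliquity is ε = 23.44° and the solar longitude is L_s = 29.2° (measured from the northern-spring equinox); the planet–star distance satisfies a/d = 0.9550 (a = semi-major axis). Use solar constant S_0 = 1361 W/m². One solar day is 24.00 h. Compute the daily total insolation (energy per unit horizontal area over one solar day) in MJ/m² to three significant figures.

Solar declination: sin δ = sin ε · sin L_s = sin 23.44° × sin 29.2° = 0.19406, so δ = +11.190°.
cos h₀ = −tan(+69.2°) tan(+11.190°) = -0.5208, h₀ = 2.1186 rad.
Bracket: h₀ sin ϕ sin δ + cos ϕ cos δ sin h₀ = 2.1186×0.93483×0.19406 + 0.35511×0.98099×0.85369 = 0.384342 + 0.297391 = 0.681733.
Inverse-square distance factor (a/d)² = 0.9550² = 0.912025.
Q̄ = (S_0/π) × 0.912025 × [bracket] = (1361/π) × 0.912025 × 0.681733 = 269.36 W/m².
Daily total = Q̄ × 24.00 h × 3600 s/h = 269.36 × 24.00 × 3600 / 10⁶ = 23.27 MJ/m².

23.3 MJ/m²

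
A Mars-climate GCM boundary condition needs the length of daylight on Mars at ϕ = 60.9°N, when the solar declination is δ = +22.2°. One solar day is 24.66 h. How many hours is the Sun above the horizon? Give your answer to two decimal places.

18.79 h

cos h₀ = −tan ϕ · tan δ = −tan(+60.9°) × tan(+22.200°) = -0.7332, so h₀ = 2.3938 rad = 137.16°.
Daylight = 2h₀/(2π) × 24.66 h = (2.3938/π) × 24.66 = 18.79 h.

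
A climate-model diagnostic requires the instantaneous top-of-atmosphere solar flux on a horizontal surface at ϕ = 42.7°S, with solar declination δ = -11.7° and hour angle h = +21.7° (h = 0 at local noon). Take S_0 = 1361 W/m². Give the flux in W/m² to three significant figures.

1.10e+03 W/m²

cos θ_z = sin ϕ sin δ + cos ϕ cos δ cos h = 0.137522 + 0.668646 = 0.806168.
Flux = S_0 · cos θ_z = 1361 × 0.806168 = 1097 W/m².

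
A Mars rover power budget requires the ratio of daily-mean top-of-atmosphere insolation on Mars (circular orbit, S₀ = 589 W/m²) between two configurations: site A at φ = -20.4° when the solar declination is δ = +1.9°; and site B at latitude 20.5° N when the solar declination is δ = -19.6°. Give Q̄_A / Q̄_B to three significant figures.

Q̄_A / Q̄_B ≈ 1.30

— Configuration A (φ=-20.4°):
cos H₀ = −tan(-20.4°) tan(+1.900°) = 0.0123, H₀ = 1.5585 rad.
Bracket: H₀ sin φ sin δ + cos φ cos δ sin H₀ = 1.5585×-0.34857×0.03316 + 0.93728×0.99945×0.99992 = -0.018014 + 0.936690 = 0.918676.
Q̄ = (S₀/π) × [bracket] = (589/π) × 0.918676 = 172.24 W/m².
— Configuration B (φ=+20.5°):
cos H₀ = −tan(+20.5°) tan(-19.600°) = 0.1331, H₀ = 1.4373 rad.
Bracket: H₀ sin φ sin δ + cos φ cos δ sin H₀ = 1.4373×0.35021×-0.33545 + 0.93667×0.94206×0.99110 = -0.168851 + 0.874546 = 0.705695.
Q̄ = (S₀/π) × [bracket] = (589/π) × 0.705695 = 132.31 W/m².
Ratio Q̄_A / Q̄_B = 172.24 / 132.31 = 1.302.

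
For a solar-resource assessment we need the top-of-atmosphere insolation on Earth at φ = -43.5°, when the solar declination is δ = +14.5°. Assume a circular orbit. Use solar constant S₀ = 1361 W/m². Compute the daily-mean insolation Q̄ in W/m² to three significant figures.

Q̄ ≈ 196 W/m²

cos H₀ = −tan(-43.5°) tan(+14.500°) = 0.2454, H₀ = 1.3228 rad.
Bracket: H₀ sin φ sin δ + cos φ cos δ sin H₀ = 1.3228×-0.68835×0.25038 + 0.72537×0.96815×0.96942 = -0.227983 + 0.680792 = 0.452809.
Q̄ = (S₀/π) × [bracket] = (1361/π) × 0.452809 = 196.2 W/m².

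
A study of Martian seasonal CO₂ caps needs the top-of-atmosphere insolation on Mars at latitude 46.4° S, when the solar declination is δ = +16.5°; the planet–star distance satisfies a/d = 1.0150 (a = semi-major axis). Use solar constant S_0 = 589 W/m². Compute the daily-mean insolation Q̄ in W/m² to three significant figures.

cos h₀ = −tan(-46.4°) tan(+16.500°) = 0.3111, h₀ = 1.2545 rad.
Bracket: h₀ sin ϕ sin δ + cos ϕ cos δ sin h₀ = 1.2545×-0.72417×0.28402 + 0.68962×0.95882×0.95039 = -0.258024 + 0.628418 = 0.370394.
Inverse-square distance factor (a/d)² = 1.0150² = 1.030225.
Q̄ = (S_0/π) × 1.030225 × [bracket] = (589/π) × 1.030225 × 0.370394 = 71.54 W/m².

Q̄ ≈ 71.5 W/m²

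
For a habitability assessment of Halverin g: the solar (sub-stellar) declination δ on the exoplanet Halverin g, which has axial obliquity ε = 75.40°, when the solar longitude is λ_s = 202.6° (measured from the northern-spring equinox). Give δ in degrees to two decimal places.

δ = -21.83°

sin δ = sin ε · sin λ_s = sin 75.40° × sin 202.6° = -0.371886.
δ = arcsin(-0.371886) = -21.83°.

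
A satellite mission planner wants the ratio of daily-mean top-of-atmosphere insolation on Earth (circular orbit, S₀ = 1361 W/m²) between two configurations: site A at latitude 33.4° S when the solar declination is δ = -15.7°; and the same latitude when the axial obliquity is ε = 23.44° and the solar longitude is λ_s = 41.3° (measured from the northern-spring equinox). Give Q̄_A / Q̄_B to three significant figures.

— Configuration A (φ=-33.4°):
cos H₀ = −tan(-33.4°) tan(-15.700°) = -0.1853, H₀ = 1.7572 rad.
Bracket: H₀ sin φ sin δ + cos φ cos δ sin H₀ = 1.7572×-0.55048×-0.27060 + 0.83485×0.96269×0.98267 = 0.261752 + 0.789774 = 1.051526.
Q̄ = (S₀/π) × [bracket] = (1361/π) × 1.051526 = 455.54 W/m².
— Configuration B (φ=-33.4°):
Solar declination: sin δ = sin ε · sin λ_s = sin 23.44° × sin 41.3° = 0.26254, so δ = +15.221°.
cos H₀ = −tan(-33.4°) tan(+15.221°) = 0.1794, H₀ = 1.3904 rad.
Bracket: H₀ sin φ sin δ + cos φ cos δ sin H₀ = 1.3904×-0.55048×0.26254 + 0.83485×0.96492×0.98377 = -0.200945 + 0.792489 = 0.591544.
Q̄ = (S₀/π) × [bracket] = (1361/π) × 0.591544 = 256.27 W/m².
Ratio Q̄_A / Q̄_B = 455.54 / 256.27 = 1.778.

Q̄_A / Q̄_B ≈ 1.78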